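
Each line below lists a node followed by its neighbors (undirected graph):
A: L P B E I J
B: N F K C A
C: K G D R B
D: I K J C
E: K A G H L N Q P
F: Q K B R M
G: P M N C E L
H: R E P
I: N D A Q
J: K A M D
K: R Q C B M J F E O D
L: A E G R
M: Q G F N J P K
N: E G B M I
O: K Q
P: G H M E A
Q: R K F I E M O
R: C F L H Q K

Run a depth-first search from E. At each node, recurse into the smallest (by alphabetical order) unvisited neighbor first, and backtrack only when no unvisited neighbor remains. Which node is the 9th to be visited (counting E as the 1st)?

L

Visit E
E → A
A → B
B → C
C → D
D → I
I → N
N → G
G → L
L → R
R → F
F → K
K → J
J → M
M → P
P → H
M → Q
Q → O

Visit order: E, A, B, C, D, I, N, G, L, R, F, K, J, M, P, H, Q, O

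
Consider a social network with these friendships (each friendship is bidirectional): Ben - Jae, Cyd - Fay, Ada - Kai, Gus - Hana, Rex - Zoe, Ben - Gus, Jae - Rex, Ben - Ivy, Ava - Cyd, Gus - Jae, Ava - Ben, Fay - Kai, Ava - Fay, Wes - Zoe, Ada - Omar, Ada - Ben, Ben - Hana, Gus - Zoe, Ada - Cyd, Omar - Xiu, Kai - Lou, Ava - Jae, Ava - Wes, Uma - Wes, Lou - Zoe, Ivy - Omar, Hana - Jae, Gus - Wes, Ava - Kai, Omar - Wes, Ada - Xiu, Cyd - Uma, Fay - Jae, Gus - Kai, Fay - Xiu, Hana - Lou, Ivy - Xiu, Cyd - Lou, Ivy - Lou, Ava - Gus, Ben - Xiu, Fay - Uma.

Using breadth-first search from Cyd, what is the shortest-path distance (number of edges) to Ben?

2

Level 0: Cyd
Level 1: Ada, Ava, Fay, Lou, Uma
Level 2: Ben, Gus, Hana, Ivy, Jae, Kai, Omar, Wes, Xiu, Zoe
Level 3: Rex
Ben first appears at level 2.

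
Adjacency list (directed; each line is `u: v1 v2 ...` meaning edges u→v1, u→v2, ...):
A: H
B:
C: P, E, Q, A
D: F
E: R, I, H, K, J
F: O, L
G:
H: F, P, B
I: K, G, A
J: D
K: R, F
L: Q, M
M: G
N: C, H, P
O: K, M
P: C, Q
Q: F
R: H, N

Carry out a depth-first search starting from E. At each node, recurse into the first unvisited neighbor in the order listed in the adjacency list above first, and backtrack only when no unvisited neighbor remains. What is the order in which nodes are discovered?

Visit E
E → R
R → H
H → F
F → O
O → K
O → M
M → G
F → L
L → Q
H → P
P → C
C → A
H → B
R → N
E → I
E → J
J → D

E, R, H, F, O, K, M, G, L, Q, P, C, A, B, N, I, J, D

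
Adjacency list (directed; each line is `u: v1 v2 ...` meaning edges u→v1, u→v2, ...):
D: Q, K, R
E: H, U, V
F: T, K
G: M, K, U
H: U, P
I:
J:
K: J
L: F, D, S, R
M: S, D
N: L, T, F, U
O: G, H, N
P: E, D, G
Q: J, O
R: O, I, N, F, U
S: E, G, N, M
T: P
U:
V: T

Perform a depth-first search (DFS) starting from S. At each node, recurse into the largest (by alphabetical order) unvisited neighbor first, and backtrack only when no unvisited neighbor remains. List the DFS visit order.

S, N, U, T, P, G, M, D, R, O, H, I, F, K, J, Q, E, V, L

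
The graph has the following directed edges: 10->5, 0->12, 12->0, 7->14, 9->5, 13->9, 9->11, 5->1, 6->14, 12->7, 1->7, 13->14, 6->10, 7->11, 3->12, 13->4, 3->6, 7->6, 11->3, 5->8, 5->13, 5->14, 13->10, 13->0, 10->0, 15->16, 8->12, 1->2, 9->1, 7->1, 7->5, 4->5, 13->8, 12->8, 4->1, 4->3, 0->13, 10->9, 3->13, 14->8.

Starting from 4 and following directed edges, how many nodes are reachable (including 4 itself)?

BFS from 4 visits: 4, 5, 3, 1, 14, 13, 8, 12, 6, 7, 2, 10, 9, 0, 11
Reachable nodes: 15 of 17 total.

15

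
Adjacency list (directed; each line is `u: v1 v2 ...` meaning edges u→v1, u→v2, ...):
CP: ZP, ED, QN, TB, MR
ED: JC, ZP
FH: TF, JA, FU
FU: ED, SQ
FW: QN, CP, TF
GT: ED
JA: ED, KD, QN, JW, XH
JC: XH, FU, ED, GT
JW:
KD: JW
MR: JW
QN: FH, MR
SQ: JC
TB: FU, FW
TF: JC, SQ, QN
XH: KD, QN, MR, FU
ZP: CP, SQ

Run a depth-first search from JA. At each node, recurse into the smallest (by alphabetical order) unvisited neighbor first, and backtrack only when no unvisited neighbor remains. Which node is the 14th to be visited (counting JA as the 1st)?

Visit JA
JA → ED
ED → JC
JC → FU
FU → SQ
JC → GT
JC → XH
XH → KD
KD → JW
XH → MR
XH → QN
QN → FH
FH → TF
ED → ZP
ZP → CP
CP → TB
TB → FW

Visit order: JA, ED, JC, FU, SQ, GT, XH, KD, JW, MR, QN, FH, TF, ZP, CP, TB, FW

ZP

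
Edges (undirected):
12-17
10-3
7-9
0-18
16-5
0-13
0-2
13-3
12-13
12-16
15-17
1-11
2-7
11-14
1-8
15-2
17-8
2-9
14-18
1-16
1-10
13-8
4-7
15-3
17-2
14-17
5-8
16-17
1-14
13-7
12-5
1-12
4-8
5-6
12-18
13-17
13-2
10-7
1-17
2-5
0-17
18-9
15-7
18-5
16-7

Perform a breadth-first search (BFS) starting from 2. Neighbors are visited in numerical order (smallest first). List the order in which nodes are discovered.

2 → 0 → 5 → 7 → 9 → 13 → 15 → 17 → 18 → 6 → 8 → 12 → 16 → 4 → 10 → 3 → 1 → 14 → 11

Visit 2; enqueue 0, 5, 7, 9, 13, 15, 17 → queue [0, 5, 7, 9, 13, 15, 17]
Visit 0; enqueue 18 → queue [5, 7, 9, 13, 15, 17, 18]
Visit 5; enqueue 6, 8, 12, 16 → queue [7, 9, 13, 15, 17, 18, 6, 8, 12, 16]
Visit 7; enqueue 4, 10 → queue [9, 13, 15, 17, 18, 6, 8, 12, 16, 4, 10]
Visit 9 → queue [13, 15, 17, 18, 6, 8, 12, 16, 4, 10]
Visit 13; enqueue 3 → queue [15, 17, 18, 6, 8, 12, 16, 4, 10, 3]
Visit 15 → queue [17, 18, 6, 8, 12, 16, 4, 10, 3]
Visit 17; enqueue 1, 14 → queue [18, 6, 8, 12, 16, 4, 10, 3, 1, 14]
Visit 18 → queue [6, 8, 12, 16, 4, 10, 3, 1, 14]
Visit 6 → queue [8, 12, 16, 4, 10, 3, 1, 14]
Visit 8 → queue [12, 16, 4, 10, 3, 1, 14]
Visit 12 → queue [16, 4, 10, 3, 1, 14]
Visit 16 → queue [4, 10, 3, 1, 14]
Visit 4 → queue [10, 3, 1, 14]
Visit 10 → queue [3, 1, 14]
Visit 3 → queue [1, 14]
Visit 1; enqueue 11 → queue [14, 11]
Visit 14 → queue [11]
Visit 11 → queue []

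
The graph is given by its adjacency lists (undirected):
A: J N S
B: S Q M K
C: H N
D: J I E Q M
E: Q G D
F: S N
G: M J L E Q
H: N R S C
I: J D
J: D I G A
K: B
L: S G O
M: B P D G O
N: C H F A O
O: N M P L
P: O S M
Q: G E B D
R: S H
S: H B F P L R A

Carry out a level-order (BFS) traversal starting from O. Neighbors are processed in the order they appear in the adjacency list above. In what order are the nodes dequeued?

O → N → M → P → L → C → H → F → A → B → D → G → S → R → J → Q → K → I → E

Visit O; enqueue N, M, P, L → queue [N, M, P, L]
Visit N; enqueue C, H, F, A → queue [M, P, L, C, H, F, A]
Visit M; enqueue B, D, G → queue [P, L, C, H, F, A, B, D, G]
Visit P; enqueue S → queue [L, C, H, F, A, B, D, G, S]
Visit L → queue [C, H, F, A, B, D, G, S]
Visit C → queue [H, F, A, B, D, G, S]
Visit H; enqueue R → queue [F, A, B, D, G, S, R]
Visit F → queue [A, B, D, G, S, R]
Visit A; enqueue J → queue [B, D, G, S, R, J]
Visit B; enqueue Q, K → queue [D, G, S, R, J, Q, K]
Visit D; enqueue I, E → queue [G, S, R, J, Q, K, I, E]
Visit G → queue [S, R, J, Q, K, I, E]
Visit S → queue [R, J, Q, K, I, E]
Visit R → queue [J, Q, K, I, E]
Visit J → queue [Q, K, I, E]
Visit Q → queue [K, I, E]
Visit K → queue [I, E]
Visit I → queue [E]
Visit E → queue []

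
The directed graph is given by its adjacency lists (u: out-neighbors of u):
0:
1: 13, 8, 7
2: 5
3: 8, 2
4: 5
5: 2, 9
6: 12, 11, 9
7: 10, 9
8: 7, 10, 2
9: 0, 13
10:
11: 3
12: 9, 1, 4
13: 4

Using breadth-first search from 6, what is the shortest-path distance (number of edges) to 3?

2

Level 0: 6
Level 1: 9, 11, 12
Level 2: 0, 1, 3, 4, 13
Level 3: 2, 5, 7, 8
Level 4: 10
3 first appears at level 2.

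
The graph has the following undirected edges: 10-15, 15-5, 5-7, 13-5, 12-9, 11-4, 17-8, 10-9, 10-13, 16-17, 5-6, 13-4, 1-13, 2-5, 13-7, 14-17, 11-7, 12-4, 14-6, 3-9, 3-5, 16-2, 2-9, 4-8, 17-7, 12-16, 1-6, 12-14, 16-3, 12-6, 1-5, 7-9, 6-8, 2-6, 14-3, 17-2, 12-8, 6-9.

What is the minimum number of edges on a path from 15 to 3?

Level 0: 15
Level 1: 5, 10
Level 2: 1, 2, 3, 6, 7, 9, 13
Level 3: 4, 8, 11, 12, 14, 16, 17
3 first appears at level 2.

2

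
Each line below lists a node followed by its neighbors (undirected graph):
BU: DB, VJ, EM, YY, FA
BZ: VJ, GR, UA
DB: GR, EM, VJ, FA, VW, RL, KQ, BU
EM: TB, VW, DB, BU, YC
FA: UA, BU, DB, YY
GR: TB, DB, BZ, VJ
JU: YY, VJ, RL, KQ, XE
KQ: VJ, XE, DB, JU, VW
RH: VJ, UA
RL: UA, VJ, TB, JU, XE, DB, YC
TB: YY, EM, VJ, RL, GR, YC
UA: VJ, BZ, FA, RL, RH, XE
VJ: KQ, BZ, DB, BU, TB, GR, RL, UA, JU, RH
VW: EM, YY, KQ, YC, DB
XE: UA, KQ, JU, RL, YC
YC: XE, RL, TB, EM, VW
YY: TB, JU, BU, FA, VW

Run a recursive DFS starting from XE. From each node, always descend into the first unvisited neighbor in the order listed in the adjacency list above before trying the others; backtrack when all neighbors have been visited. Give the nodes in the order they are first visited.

Visit XE
XE → UA
UA → VJ
VJ → KQ
KQ → DB
DB → GR
GR → TB
TB → YY
YY → JU
JU → RL
RL → YC
YC → EM
EM → VW
EM → BU
BU → FA
GR → BZ
VJ → RH

XE, UA, VJ, KQ, DB, GR, TB, YY, JU, RL, YC, EM, VW, BU, FA, BZ, RH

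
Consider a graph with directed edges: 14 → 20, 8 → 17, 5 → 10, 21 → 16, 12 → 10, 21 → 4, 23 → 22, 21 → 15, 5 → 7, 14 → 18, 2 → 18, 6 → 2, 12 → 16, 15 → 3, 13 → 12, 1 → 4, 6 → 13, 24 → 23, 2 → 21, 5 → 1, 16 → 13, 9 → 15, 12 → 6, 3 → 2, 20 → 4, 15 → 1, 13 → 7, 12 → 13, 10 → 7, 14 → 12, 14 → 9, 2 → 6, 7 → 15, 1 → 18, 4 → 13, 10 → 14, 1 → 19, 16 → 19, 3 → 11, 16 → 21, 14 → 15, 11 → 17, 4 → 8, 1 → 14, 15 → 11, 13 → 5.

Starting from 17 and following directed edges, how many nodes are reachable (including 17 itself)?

BFS from 17 visits: 17
Reachable nodes: 1 of 24 total.

1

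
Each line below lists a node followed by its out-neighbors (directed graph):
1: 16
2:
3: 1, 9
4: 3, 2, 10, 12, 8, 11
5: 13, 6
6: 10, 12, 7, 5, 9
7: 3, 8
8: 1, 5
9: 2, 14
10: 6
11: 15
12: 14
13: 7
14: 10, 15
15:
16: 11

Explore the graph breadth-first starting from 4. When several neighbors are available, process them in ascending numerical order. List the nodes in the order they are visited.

4 -> 2 -> 3 -> 8 -> 10 -> 11 -> 12 -> 1 -> 9 -> 5 -> 6 -> 15 -> 14 -> 16 -> 13 -> 7

Visit 4; enqueue 2, 3, 8, 10, 11, 12 → queue [2, 3, 8, 10, 11, 12]
Visit 2 → queue [3, 8, 10, 11, 12]
Visit 3; enqueue 1, 9 → queue [8, 10, 11, 12, 1, 9]
Visit 8; enqueue 5 → queue [10, 11, 12, 1, 9, 5]
Visit 10; enqueue 6 → queue [11, 12, 1, 9, 5, 6]
Visit 11; enqueue 15 → queue [12, 1, 9, 5, 6, 15]
Visit 12; enqueue 14 → queue [1, 9, 5, 6, 15, 14]
Visit 1; enqueue 16 → queue [9, 5, 6, 15, 14, 16]
Visit 9 → queue [5, 6, 15, 14, 16]
Visit 5; enqueue 13 → queue [6, 15, 14, 16, 13]
Visit 6; enqueue 7 → queue [15, 14, 16, 13, 7]
Visit 15 → queue [14, 16, 13, 7]
Visit 14 → queue [16, 13, 7]
Visit 16 → queue [13, 7]
Visit 13 → queue [7]
Visit 7 → queue []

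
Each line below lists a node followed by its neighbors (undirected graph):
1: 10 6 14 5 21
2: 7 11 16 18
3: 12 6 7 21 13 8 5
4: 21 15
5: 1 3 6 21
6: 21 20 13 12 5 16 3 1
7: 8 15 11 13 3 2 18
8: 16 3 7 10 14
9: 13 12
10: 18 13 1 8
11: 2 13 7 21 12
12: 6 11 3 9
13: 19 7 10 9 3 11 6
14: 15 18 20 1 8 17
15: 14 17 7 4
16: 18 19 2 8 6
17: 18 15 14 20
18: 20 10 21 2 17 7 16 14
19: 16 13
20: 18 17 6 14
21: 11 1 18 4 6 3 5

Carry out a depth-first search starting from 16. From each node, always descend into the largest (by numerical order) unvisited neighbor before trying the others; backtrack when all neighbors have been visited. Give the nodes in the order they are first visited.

16 → 19 → 13 → 11 → 21 → 18 → 20 → 17 → 15 → 14 → 8 → 10 → 1 → 6 → 12 → 9 → 3 → 7 → 2 → 5 → 4

Visit 16
16 → 19
19 → 13
13 → 11
11 → 21
21 → 18
18 → 20
20 → 17
17 → 15
15 → 14
14 → 8
8 → 10
10 → 1
1 → 6
6 → 12
12 → 9
12 → 3
3 → 7
7 → 2
3 → 5
15 → 4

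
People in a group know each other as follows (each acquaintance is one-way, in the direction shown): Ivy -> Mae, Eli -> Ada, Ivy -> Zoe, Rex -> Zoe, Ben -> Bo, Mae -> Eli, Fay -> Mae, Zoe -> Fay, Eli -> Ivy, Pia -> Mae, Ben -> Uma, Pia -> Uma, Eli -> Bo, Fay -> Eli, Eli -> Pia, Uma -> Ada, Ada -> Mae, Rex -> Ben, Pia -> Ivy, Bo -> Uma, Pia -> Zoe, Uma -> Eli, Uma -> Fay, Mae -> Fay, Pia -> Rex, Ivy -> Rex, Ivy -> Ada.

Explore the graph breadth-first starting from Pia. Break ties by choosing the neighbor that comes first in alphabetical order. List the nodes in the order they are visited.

Visit Pia; enqueue Ivy, Mae, Rex, Uma, Zoe → queue [Ivy, Mae, Rex, Uma, Zoe]
Visit Ivy; enqueue Ada → queue [Mae, Rex, Uma, Zoe, Ada]
Visit Mae; enqueue Eli, Fay → queue [Rex, Uma, Zoe, Ada, Eli, Fay]
Visit Rex; enqueue Ben → queue [Uma, Zoe, Ada, Eli, Fay, Ben]
Visit Uma → queue [Zoe, Ada, Eli, Fay, Ben]
Visit Zoe → queue [Ada, Eli, Fay, Ben]
Visit Ada → queue [Eli, Fay, Ben]
Visit Eli; enqueue Bo → queue [Fay, Ben, Bo]
Visit Fay → queue [Ben, Bo]
Visit Ben → queue [Bo]
Visit Bo → queue []

Pia -> Ivy -> Mae -> Rex -> Uma -> Zoe -> Ada -> Eli -> Fay -> Ben -> Bo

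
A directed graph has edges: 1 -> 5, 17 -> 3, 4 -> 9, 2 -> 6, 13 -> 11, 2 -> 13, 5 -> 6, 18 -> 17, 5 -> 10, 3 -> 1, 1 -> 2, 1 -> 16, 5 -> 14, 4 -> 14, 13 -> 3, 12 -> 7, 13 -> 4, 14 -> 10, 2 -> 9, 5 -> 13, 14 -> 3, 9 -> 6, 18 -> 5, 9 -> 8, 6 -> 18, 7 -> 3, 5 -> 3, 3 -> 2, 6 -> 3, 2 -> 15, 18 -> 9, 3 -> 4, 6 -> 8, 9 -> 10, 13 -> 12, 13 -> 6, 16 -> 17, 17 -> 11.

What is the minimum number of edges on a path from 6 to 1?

Level 0: 6
Level 1: 3, 8, 18
Level 2: 1, 2, 4, 5, 9, 17
Level 3: 10, 11, 13, 14, 15, 16
Level 4: 12
Level 5: 7
1 first appears at level 2.

2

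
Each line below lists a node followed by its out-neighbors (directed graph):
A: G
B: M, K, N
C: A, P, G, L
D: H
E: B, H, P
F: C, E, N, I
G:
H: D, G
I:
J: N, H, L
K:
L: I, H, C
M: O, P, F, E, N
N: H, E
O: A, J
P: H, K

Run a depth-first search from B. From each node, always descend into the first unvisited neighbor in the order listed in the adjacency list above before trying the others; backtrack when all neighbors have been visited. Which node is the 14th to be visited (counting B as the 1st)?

I

Visit B
B → M
M → O
O → A
A → G
O → J
J → N
N → H
H → D
N → E
E → P
P → K
J → L
L → I
L → C
M → F

Visit order: B, M, O, A, G, J, N, H, D, E, P, K, L, I, C, F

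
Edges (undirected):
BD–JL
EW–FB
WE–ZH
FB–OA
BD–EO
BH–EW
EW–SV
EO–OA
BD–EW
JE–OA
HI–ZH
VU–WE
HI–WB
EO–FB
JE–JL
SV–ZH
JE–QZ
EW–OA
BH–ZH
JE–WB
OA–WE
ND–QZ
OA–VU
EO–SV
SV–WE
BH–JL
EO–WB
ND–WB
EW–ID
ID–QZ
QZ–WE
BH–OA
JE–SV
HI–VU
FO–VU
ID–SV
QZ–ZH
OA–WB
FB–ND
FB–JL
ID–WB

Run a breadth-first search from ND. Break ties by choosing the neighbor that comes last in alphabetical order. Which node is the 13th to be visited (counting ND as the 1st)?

EW

Visit ND; enqueue WB, QZ, FB → queue [WB, QZ, FB]
Visit WB; enqueue OA, JE, ID, HI, EO → queue [QZ, FB, OA, JE, ID, HI, EO]
Visit QZ; enqueue ZH, WE → queue [FB, OA, JE, ID, HI, EO, ZH, WE]
Visit FB; enqueue JL, EW → queue [OA, JE, ID, HI, EO, ZH, WE, JL, EW]
Visit OA; enqueue VU, BH → queue [JE, ID, HI, EO, ZH, WE, JL, EW, VU, BH]
Visit JE; enqueue SV → queue [ID, HI, EO, ZH, WE, JL, EW, VU, BH, SV]
Visit ID → queue [HI, EO, ZH, WE, JL, EW, VU, BH, SV]
Visit HI → queue [EO, ZH, WE, JL, EW, VU, BH, SV]
Visit EO; enqueue BD → queue [ZH, WE, JL, EW, VU, BH, SV, BD]
Visit ZH → queue [WE, JL, EW, VU, BH, SV, BD]
Visit WE → queue [JL, EW, VU, BH, SV, BD]
Visit JL → queue [EW, VU, BH, SV, BD]
Visit EW → queue [VU, BH, SV, BD]
Visit VU; enqueue FO → queue [BH, SV, BD, FO]
Visit BH → queue [SV, BD, FO]
Visit SV → queue [BD, FO]
Visit BD → queue [FO]
Visit FO → queue []

Visit order: ND, WB, QZ, FB, OA, JE, ID, HI, EO, ZH, WE, JL, EW, VU, BH, SV, BD, FO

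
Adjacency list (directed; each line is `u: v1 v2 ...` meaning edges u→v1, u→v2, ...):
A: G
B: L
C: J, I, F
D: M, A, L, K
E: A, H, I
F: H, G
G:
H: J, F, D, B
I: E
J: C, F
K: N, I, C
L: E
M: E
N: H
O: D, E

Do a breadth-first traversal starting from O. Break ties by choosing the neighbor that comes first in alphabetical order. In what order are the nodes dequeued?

O -> D -> E -> A -> K -> L -> M -> H -> I -> G -> C -> N -> B -> F -> J

Visit O; enqueue D, E → queue [D, E]
Visit D; enqueue A, K, L, M → queue [E, A, K, L, M]
Visit E; enqueue H, I → queue [A, K, L, M, H, I]
Visit A; enqueue G → queue [K, L, M, H, I, G]
Visit K; enqueue C, N → queue [L, M, H, I, G, C, N]
Visit L → queue [M, H, I, G, C, N]
Visit M → queue [H, I, G, C, N]
Visit H; enqueue B, F, J → queue [I, G, C, N, B, F, J]
Visit I → queue [G, C, N, B, F, J]
Visit G → queue [C, N, B, F, J]
Visit C → queue [N, B, F, J]
Visit N → queue [B, F, J]
Visit B → queue [F, J]
Visit F → queue [J]
Visit J → queue []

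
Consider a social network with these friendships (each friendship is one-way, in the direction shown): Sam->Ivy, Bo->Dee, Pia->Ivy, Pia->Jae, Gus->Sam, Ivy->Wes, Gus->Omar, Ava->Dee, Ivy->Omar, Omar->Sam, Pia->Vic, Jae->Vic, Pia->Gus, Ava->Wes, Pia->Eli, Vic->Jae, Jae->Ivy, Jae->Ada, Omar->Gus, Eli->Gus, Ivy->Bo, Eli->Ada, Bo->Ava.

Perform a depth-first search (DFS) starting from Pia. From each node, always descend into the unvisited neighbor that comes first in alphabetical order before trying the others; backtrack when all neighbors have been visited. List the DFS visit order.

Visit Pia
Pia → Eli
Eli → Ada
Eli → Gus
Gus → Omar
Omar → Sam
Sam → Ivy
Ivy → Bo
Bo → Ava
Ava → Dee
Ava → Wes
Pia → Jae
Jae → Vic

Pia Eli Ada Gus Omar Sam Ivy Bo Ava Dee Wes Jae Vic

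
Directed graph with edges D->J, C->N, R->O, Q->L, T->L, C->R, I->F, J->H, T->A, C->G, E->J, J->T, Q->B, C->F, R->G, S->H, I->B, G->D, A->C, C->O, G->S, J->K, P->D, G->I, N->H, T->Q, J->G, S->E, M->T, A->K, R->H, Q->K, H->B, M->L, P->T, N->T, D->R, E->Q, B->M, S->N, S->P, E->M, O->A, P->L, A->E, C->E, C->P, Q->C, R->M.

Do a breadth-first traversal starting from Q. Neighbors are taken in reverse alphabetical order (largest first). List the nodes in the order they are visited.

Q L K C B R P O N G F E M H T D A S I J

Visit Q; enqueue L, K, C, B → queue [L, K, C, B]
Visit L → queue [K, C, B]
Visit K → queue [C, B]
Visit C; enqueue R, P, O, N, G, F, E → queue [B, R, P, O, N, G, F, E]
Visit B; enqueue M → queue [R, P, O, N, G, F, E, M]
Visit R; enqueue H → queue [P, O, N, G, F, E, M, H]
Visit P; enqueue T, D → queue [O, N, G, F, E, M, H, T, D]
Visit O; enqueue A → queue [N, G, F, E, M, H, T, D, A]
Visit N → queue [G, F, E, M, H, T, D, A]
Visit G; enqueue S, I → queue [F, E, M, H, T, D, A, S, I]
Visit F → queue [E, M, H, T, D, A, S, I]
Visit E; enqueue J → queue [M, H, T, D, A, S, I, J]
Visit M → queue [H, T, D, A, S, I, J]
Visit H → queue [T, D, A, S, I, J]
Visit T → queue [D, A, S, I, J]
Visit D → queue [A, S, I, J]
Visit A → queue [S, I, J]
Visit S → queue [I, J]
Visit I → queue [J]
Visit J → queue []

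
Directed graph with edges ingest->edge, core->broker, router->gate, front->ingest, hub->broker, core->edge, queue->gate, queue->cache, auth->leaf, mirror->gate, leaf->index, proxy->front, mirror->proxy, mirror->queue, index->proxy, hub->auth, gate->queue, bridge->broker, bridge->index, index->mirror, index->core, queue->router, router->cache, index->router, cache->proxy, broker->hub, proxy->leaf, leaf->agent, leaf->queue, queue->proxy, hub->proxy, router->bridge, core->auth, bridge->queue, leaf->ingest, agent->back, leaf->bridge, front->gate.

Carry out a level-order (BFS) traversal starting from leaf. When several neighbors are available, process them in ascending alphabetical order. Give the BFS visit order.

leaf, agent, bridge, index, ingest, queue, back, broker, core, mirror, proxy, router, edge, cache, gate, hub, auth, front

Visit leaf; enqueue agent, bridge, index, ingest, queue → queue [agent, bridge, index, ingest, queue]
Visit agent; enqueue back → queue [bridge, index, ingest, queue, back]
Visit bridge; enqueue broker → queue [index, ingest, queue, back, broker]
Visit index; enqueue core, mirror, proxy, router → queue [ingest, queue, back, broker, core, mirror, proxy, router]
Visit ingest; enqueue edge → queue [queue, back, broker, core, mirror, proxy, router, edge]
Visit queue; enqueue cache, gate → queue [back, broker, core, mirror, proxy, router, edge, cache, gate]
Visit back → queue [broker, core, mirror, proxy, router, edge, cache, gate]
Visit broker; enqueue hub → queue [core, mirror, proxy, router, edge, cache, gate, hub]
Visit core; enqueue auth → queue [mirror, proxy, router, edge, cache, gate, hub, auth]
Visit mirror → queue [proxy, router, edge, cache, gate, hub, auth]
Visit proxy; enqueue front → queue [router, edge, cache, gate, hub, auth, front]
Visit router → queue [edge, cache, gate, hub, auth, front]
Visit edge → queue [cache, gate, hub, auth, front]
Visit cache → queue [gate, hub, auth, front]
Visit gate → queue [hub, auth, front]
Visit hub → queue [auth, front]
Visit auth → queue [front]
Visit front → queue []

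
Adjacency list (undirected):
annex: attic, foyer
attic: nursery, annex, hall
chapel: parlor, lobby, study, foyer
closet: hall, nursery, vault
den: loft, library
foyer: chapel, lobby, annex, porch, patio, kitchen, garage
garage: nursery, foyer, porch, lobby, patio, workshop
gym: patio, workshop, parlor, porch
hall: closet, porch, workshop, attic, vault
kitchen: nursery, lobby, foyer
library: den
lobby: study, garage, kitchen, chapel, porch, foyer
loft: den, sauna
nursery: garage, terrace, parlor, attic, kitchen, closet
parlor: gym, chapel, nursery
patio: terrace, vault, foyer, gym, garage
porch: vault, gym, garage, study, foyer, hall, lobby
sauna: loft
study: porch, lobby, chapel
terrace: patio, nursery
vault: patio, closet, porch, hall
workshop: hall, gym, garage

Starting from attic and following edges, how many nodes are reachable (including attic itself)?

18

BFS from attic visits: attic, nursery, annex, hall, garage, terrace, parlor, kitchen, closet, foyer, porch, workshop, vault, lobby, patio, gym, chapel, study
Reachable nodes: 18 of 22 total.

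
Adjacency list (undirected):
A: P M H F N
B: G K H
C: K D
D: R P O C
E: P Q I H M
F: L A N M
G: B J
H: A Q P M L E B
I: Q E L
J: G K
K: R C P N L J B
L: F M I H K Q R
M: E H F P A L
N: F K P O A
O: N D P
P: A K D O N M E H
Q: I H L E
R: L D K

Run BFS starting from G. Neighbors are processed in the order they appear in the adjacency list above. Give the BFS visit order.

Visit G; enqueue B, J → queue [B, J]
Visit B; enqueue K, H → queue [J, K, H]
Visit J → queue [K, H]
Visit K; enqueue R, C, P, N, L → queue [H, R, C, P, N, L]
Visit H; enqueue A, Q, M, E → queue [R, C, P, N, L, A, Q, M, E]
Visit R; enqueue D → queue [C, P, N, L, A, Q, M, E, D]
Visit C → queue [P, N, L, A, Q, M, E, D]
Visit P; enqueue O → queue [N, L, A, Q, M, E, D, O]
Visit N; enqueue F → queue [L, A, Q, M, E, D, O, F]
Visit L; enqueue I → queue [A, Q, M, E, D, O, F, I]
Visit A → queue [Q, M, E, D, O, F, I]
Visit Q → queue [M, E, D, O, F, I]
Visit M → queue [E, D, O, F, I]
Visit E → queue [D, O, F, I]
Visit D → queue [O, F, I]
Visit O → queue [F, I]
Visit F → queue [I]
Visit I → queue []

G, B, J, K, H, R, C, P, N, L, A, Q, M, E, D, O, F, I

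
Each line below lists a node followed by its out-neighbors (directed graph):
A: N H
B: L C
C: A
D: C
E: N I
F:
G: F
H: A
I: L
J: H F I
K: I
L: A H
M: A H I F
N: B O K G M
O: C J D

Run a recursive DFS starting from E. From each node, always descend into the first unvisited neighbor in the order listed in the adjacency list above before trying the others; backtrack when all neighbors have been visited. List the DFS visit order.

E -> N -> B -> L -> A -> H -> C -> O -> J -> F -> I -> D -> K -> G -> M

Visit E
E → N
N → B
B → L
L → A
A → H
B → C
N → O
O → J
J → F
J → I
O → D
N → K
N → G
N → M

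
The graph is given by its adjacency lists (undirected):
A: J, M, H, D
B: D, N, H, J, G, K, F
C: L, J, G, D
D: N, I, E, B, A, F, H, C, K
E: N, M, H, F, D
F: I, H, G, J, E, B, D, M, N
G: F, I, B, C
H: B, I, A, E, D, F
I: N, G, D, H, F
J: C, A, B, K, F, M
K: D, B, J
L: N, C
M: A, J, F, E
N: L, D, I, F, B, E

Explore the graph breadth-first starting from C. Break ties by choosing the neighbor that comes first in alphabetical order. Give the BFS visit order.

Visit C; enqueue D, G, J, L → queue [D, G, J, L]
Visit D; enqueue A, B, E, F, H, I, K, N → queue [G, J, L, A, B, E, F, H, I, K, N]
Visit G → queue [J, L, A, B, E, F, H, I, K, N]
Visit J; enqueue M → queue [L, A, B, E, F, H, I, K, N, M]
Visit L → queue [A, B, E, F, H, I, K, N, M]
Visit A → queue [B, E, F, H, I, K, N, M]
Visit B → queue [E, F, H, I, K, N, M]
Visit E → queue [F, H, I, K, N, M]
Visit F → queue [H, I, K, N, M]
Visit H → queue [I, K, N, M]
Visit I → queue [K, N, M]
Visit K → queue [N, M]
Visit N → queue [M]
Visit M → queue []

C → D → G → J → L → A → B → E → F → H → I → K → N → M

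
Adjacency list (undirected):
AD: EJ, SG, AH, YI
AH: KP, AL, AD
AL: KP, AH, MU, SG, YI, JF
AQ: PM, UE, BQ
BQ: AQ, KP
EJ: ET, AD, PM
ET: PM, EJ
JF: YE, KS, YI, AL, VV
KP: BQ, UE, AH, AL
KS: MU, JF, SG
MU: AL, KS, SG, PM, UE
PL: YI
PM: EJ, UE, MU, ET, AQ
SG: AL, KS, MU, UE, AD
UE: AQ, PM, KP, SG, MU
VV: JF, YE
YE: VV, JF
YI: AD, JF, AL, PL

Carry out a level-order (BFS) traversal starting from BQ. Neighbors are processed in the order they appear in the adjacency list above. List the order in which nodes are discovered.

BQ, AQ, KP, PM, UE, AH, AL, EJ, MU, ET, SG, AD, YI, JF, KS, PL, YE, VV

Visit BQ; enqueue AQ, KP → queue [AQ, KP]
Visit AQ; enqueue PM, UE → queue [KP, PM, UE]
Visit KP; enqueue AH, AL → queue [PM, UE, AH, AL]
Visit PM; enqueue EJ, MU, ET → queue [UE, AH, AL, EJ, MU, ET]
Visit UE; enqueue SG → queue [AH, AL, EJ, MU, ET, SG]
Visit AH; enqueue AD → queue [AL, EJ, MU, ET, SG, AD]
Visit AL; enqueue YI, JF → queue [EJ, MU, ET, SG, AD, YI, JF]
Visit EJ → queue [MU, ET, SG, AD, YI, JF]
Visit MU; enqueue KS → queue [ET, SG, AD, YI, JF, KS]
Visit ET → queue [SG, AD, YI, JF, KS]
Visit SG → queue [AD, YI, JF, KS]
Visit AD → queue [YI, JF, KS]
Visit YI; enqueue PL → queue [JF, KS, PL]
Visit JF; enqueue YE, VV → queue [KS, PL, YE, VV]
Visit KS → queue [PL, YE, VV]
Visit PL → queue [YE, VV]
Visit YE → queue [VV]
Visit VV → queue []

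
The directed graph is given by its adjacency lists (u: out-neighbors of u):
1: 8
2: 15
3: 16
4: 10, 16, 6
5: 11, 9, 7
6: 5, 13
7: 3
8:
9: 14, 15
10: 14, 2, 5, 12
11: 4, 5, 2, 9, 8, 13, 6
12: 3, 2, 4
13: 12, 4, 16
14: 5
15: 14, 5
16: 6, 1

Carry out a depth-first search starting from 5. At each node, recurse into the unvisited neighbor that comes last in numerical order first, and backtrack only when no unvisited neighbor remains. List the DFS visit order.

5, 11, 13, 16, 6, 1, 8, 12, 4, 10, 14, 2, 15, 3, 9, 7

Visit 5
5 → 11
11 → 13
13 → 16
16 → 6
16 → 1
1 → 8
13 → 12
12 → 4
4 → 10
10 → 14
10 → 2
2 → 15
12 → 3
11 → 9
5 → 7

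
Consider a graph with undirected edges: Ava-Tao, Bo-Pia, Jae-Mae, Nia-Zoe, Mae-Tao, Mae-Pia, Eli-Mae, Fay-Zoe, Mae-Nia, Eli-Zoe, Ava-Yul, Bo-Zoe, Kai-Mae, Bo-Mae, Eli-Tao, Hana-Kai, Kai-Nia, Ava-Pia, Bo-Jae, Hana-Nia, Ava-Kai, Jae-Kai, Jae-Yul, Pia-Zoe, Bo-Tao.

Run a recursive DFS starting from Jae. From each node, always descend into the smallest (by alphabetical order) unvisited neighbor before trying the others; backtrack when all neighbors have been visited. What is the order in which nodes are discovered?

Visit Jae
Jae → Bo
Bo → Mae
Mae → Eli
Eli → Tao
Tao → Ava
Ava → Kai
Kai → Hana
Hana → Nia
Nia → Zoe
Zoe → Fay
Zoe → Pia
Ava → Yul

Jae -> Bo -> Mae -> Eli -> Tao -> Ava -> Kai -> Hana -> Nia -> Zoe -> Fay -> Pia -> Yul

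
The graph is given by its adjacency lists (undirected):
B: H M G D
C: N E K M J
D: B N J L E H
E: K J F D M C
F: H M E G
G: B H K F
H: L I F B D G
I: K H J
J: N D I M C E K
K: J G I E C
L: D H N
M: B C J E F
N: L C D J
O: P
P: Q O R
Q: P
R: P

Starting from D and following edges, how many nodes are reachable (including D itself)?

BFS from D visits: D, B, E, H, J, L, N, G, M, C, F, K, I
Reachable nodes: 13 of 17 total.

13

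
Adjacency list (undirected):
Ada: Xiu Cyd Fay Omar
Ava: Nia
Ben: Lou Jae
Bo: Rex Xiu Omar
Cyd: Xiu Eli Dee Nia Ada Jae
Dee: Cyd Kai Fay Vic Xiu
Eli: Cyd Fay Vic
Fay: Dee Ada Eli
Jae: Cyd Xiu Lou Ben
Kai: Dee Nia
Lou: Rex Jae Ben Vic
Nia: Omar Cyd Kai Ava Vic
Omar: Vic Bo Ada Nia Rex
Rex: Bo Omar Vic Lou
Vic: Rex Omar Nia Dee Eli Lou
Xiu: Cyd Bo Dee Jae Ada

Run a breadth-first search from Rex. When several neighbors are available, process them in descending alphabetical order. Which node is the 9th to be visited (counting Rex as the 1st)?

Visit Rex; enqueue Vic, Omar, Lou, Bo → queue [Vic, Omar, Lou, Bo]
Visit Vic; enqueue Nia, Eli, Dee → queue [Omar, Lou, Bo, Nia, Eli, Dee]
Visit Omar; enqueue Ada → queue [Lou, Bo, Nia, Eli, Dee, Ada]
Visit Lou; enqueue Jae, Ben → queue [Bo, Nia, Eli, Dee, Ada, Jae, Ben]
Visit Bo; enqueue Xiu → queue [Nia, Eli, Dee, Ada, Jae, Ben, Xiu]
Visit Nia; enqueue Kai, Cyd, Ava → queue [Eli, Dee, Ada, Jae, Ben, Xiu, Kai, Cyd, Ava]
Visit Eli; enqueue Fay → queue [Dee, Ada, Jae, Ben, Xiu, Kai, Cyd, Ava, Fay]
Visit Dee → queue [Ada, Jae, Ben, Xiu, Kai, Cyd, Ava, Fay]
Visit Ada → queue [Jae, Ben, Xiu, Kai, Cyd, Ava, Fay]
Visit Jae → queue [Ben, Xiu, Kai, Cyd, Ava, Fay]
Visit Ben → queue [Xiu, Kai, Cyd, Ava, Fay]
Visit Xiu → queue [Kai, Cyd, Ava, Fay]
Visit Kai → queue [Cyd, Ava, Fay]
Visit Cyd → queue [Ava, Fay]
Visit Ava → queue [Fay]
Visit Fay → queue []

Visit order: Rex, Vic, Omar, Lou, Bo, Nia, Eli, Dee, Ada, Jae, Ben, Xiu, Kai, Cyd, Ava, Fay

Ada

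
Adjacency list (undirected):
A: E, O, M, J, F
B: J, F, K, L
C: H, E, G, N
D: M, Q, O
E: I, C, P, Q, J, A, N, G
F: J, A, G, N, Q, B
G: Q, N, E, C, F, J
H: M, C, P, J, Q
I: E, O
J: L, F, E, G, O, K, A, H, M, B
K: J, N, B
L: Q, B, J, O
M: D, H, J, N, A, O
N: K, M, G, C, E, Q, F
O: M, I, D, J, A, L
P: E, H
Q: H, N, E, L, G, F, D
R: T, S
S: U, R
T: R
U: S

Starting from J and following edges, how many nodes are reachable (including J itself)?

BFS from J visits: J, L, F, E, G, O, K, A, H, M, B, Q, N, I, C, P, D
Reachable nodes: 17 of 21 total.

17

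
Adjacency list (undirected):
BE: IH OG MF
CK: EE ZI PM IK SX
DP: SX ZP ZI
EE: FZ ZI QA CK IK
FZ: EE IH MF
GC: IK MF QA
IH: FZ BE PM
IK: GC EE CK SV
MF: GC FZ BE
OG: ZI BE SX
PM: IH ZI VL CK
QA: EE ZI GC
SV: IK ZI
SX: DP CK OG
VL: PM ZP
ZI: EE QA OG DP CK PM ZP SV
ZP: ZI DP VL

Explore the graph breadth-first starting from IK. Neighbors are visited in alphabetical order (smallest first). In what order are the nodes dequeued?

Visit IK; enqueue CK, EE, GC, SV → queue [CK, EE, GC, SV]
Visit CK; enqueue PM, SX, ZI → queue [EE, GC, SV, PM, SX, ZI]
Visit EE; enqueue FZ, QA → queue [GC, SV, PM, SX, ZI, FZ, QA]
Visit GC; enqueue MF → queue [SV, PM, SX, ZI, FZ, QA, MF]
Visit SV → queue [PM, SX, ZI, FZ, QA, MF]
Visit PM; enqueue IH, VL → queue [SX, ZI, FZ, QA, MF, IH, VL]
Visit SX; enqueue DP, OG → queue [ZI, FZ, QA, MF, IH, VL, DP, OG]
Visit ZI; enqueue ZP → queue [FZ, QA, MF, IH, VL, DP, OG, ZP]
Visit FZ → queue [QA, MF, IH, VL, DP, OG, ZP]
Visit QA → queue [MF, IH, VL, DP, OG, ZP]
Visit MF; enqueue BE → queue [IH, VL, DP, OG, ZP, BE]
Visit IH → queue [VL, DP, OG, ZP, BE]
Visit VL → queue [DP, OG, ZP, BE]
Visit DP → queue [OG, ZP, BE]
Visit OG → queue [ZP, BE]
Visit ZP → queue [BE]
Visit BE → queue []

IK, CK, EE, GC, SV, PM, SX, ZI, FZ, QA, MF, IH, VL, DP, OG, ZP, BE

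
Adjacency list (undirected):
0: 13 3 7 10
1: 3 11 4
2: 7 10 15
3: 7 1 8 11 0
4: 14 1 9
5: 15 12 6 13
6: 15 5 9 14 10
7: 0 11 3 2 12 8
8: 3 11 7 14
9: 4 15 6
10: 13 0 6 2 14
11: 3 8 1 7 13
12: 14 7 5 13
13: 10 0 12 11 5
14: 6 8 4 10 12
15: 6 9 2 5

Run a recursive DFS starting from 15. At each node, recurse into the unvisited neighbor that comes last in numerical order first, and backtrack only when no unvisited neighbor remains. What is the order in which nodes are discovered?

15 → 9 → 6 → 14 → 12 → 13 → 11 → 8 → 7 → 3 → 1 → 4 → 0 → 10 → 2 → 5

Visit 15
15 → 9
9 → 6
6 → 14
14 → 12
12 → 13
13 → 11
11 → 8
8 → 7
7 → 3
3 → 1
1 → 4
3 → 0
0 → 10
10 → 2
13 → 5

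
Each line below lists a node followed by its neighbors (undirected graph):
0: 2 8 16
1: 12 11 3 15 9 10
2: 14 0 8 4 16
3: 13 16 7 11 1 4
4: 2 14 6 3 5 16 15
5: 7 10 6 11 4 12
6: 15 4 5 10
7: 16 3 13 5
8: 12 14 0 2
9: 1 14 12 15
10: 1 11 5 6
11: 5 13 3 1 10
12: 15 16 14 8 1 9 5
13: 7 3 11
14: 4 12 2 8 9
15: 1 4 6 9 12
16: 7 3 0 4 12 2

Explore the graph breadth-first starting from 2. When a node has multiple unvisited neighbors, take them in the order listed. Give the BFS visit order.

Visit 2; enqueue 14, 0, 8, 4, 16 → queue [14, 0, 8, 4, 16]
Visit 14; enqueue 12, 9 → queue [0, 8, 4, 16, 12, 9]
Visit 0 → queue [8, 4, 16, 12, 9]
Visit 8 → queue [4, 16, 12, 9]
Visit 4; enqueue 6, 3, 5, 15 → queue [16, 12, 9, 6, 3, 5, 15]
Visit 16; enqueue 7 → queue [12, 9, 6, 3, 5, 15, 7]
Visit 12; enqueue 1 → queue [9, 6, 3, 5, 15, 7, 1]
Visit 9 → queue [6, 3, 5, 15, 7, 1]
Visit 6; enqueue 10 → queue [3, 5, 15, 7, 1, 10]
Visit 3; enqueue 13, 11 → queue [5, 15, 7, 1, 10, 13, 11]
Visit 5 → queue [15, 7, 1, 10, 13, 11]
Visit 15 → queue [7, 1, 10, 13, 11]
Visit 7 → queue [1, 10, 13, 11]
Visit 1 → queue [10, 13, 11]
Visit 10 → queue [13, 11]
Visit 13 → queue [11]
Visit 11 → queue []

2, 14, 0, 8, 4, 16, 12, 9, 6, 3, 5, 15, 7, 1, 10, 13, 11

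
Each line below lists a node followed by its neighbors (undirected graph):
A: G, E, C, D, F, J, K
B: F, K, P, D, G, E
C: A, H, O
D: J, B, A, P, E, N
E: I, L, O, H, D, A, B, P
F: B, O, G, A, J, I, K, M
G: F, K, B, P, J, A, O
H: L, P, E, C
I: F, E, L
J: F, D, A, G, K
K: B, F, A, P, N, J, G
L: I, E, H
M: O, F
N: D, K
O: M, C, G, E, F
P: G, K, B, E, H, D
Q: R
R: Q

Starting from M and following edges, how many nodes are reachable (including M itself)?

16

BFS from M visits: M, O, F, C, G, E, B, A, J, I, K, H, P, L, D, N
Reachable nodes: 16 of 18 total.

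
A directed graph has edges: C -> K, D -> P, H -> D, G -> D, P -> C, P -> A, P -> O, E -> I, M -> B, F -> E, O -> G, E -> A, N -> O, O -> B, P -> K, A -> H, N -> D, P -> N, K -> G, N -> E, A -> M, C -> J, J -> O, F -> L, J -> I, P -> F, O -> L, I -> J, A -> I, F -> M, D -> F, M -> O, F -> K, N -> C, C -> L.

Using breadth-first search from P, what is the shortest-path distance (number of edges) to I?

2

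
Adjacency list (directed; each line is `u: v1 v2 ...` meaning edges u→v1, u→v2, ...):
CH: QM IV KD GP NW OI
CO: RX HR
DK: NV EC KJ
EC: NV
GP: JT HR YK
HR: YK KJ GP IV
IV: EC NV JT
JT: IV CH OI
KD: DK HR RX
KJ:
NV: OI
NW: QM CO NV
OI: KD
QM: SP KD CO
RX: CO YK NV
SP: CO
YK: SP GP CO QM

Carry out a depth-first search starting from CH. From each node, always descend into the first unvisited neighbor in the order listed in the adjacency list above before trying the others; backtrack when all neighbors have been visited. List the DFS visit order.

CH -> QM -> SP -> CO -> RX -> YK -> GP -> JT -> IV -> EC -> NV -> OI -> KD -> DK -> KJ -> HR -> NW

Visit CH
CH → QM
QM → SP
SP → CO
CO → RX
RX → YK
YK → GP
GP → JT
JT → IV
IV → EC
EC → NV
NV → OI
OI → KD
KD → DK
DK → KJ
KD → HR
CH → NW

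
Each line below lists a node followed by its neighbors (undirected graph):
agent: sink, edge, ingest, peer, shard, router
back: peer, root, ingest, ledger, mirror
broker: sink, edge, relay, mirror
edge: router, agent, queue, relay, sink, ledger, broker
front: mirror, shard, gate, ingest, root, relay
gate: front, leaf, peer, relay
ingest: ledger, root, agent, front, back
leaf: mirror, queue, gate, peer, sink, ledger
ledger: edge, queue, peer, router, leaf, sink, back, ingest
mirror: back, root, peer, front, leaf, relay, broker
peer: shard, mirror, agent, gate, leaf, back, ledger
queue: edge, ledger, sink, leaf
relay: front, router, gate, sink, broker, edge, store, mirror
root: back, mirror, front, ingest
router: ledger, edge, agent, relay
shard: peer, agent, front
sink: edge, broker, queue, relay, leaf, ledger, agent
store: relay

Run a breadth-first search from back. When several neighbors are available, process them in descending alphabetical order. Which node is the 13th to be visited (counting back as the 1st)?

broker

Visit back; enqueue root, peer, mirror, ledger, ingest → queue [root, peer, mirror, ledger, ingest]
Visit root; enqueue front → queue [peer, mirror, ledger, ingest, front]
Visit peer; enqueue shard, leaf, gate, agent → queue [mirror, ledger, ingest, front, shard, leaf, gate, agent]
Visit mirror; enqueue relay, broker → queue [ledger, ingest, front, shard, leaf, gate, agent, relay, broker]
Visit ledger; enqueue sink, router, queue, edge → queue [ingest, front, shard, leaf, gate, agent, relay, broker, sink, router, queue, edge]
Visit ingest → queue [front, shard, leaf, gate, agent, relay, broker, sink, router, queue, edge]
Visit front → queue [shard, leaf, gate, agent, relay, broker, sink, router, queue, edge]
Visit shard → queue [leaf, gate, agent, relay, broker, sink, router, queue, edge]
Visit leaf → queue [gate, agent, relay, broker, sink, router, queue, edge]
Visit gate → queue [agent, relay, broker, sink, router, queue, edge]
Visit agent → queue [relay, broker, sink, router, queue, edge]
Visit relay; enqueue store → queue [broker, sink, router, queue, edge, store]
Visit broker → queue [sink, router, queue, edge, store]
Visit sink → queue [router, queue, edge, store]
Visit router → queue [queue, edge, store]
Visit queue → queue [edge, store]
Visit edge → queue [store]
Visit store → queue []

Visit order: back, root, peer, mirror, ledger, ingest, front, shard, leaf, gate, agent, relay, broker, sink, router, queue, edge, store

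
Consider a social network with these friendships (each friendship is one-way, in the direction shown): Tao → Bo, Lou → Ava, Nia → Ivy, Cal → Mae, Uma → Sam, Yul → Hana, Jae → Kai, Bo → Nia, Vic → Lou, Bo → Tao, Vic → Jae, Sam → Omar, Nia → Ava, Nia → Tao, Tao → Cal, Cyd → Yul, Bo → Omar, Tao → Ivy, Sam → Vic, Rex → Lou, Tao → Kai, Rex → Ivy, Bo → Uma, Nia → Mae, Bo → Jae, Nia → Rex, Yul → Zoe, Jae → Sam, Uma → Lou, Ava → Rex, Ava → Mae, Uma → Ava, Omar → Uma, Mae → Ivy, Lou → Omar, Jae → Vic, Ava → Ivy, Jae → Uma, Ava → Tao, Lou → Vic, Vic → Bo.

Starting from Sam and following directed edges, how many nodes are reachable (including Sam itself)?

15

BFS from Sam visits: Sam, Omar, Vic, Uma, Bo, Jae, Lou, Ava, Nia, Tao, Kai, Ivy, Mae, Rex, Cal
Reachable nodes: 15 of 19 total.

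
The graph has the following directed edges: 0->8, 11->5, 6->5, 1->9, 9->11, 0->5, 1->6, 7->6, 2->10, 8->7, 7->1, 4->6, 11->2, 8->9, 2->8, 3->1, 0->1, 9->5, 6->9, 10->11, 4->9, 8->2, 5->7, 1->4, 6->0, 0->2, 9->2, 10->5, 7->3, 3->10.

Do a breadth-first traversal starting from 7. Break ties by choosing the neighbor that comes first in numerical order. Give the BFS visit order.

Visit 7; enqueue 1, 3, 6 → queue [1, 3, 6]
Visit 1; enqueue 4, 9 → queue [3, 6, 4, 9]
Visit 3; enqueue 10 → queue [6, 4, 9, 10]
Visit 6; enqueue 0, 5 → queue [4, 9, 10, 0, 5]
Visit 4 → queue [9, 10, 0, 5]
Visit 9; enqueue 2, 11 → queue [10, 0, 5, 2, 11]
Visit 10 → queue [0, 5, 2, 11]
Visit 0; enqueue 8 → queue [5, 2, 11, 8]
Visit 5 → queue [2, 11, 8]
Visit 2 → queue [11, 8]
Visit 11 → queue [8]
Visit 8 → queue []

7 1 3 6 4 9 10 0 5 2 11 8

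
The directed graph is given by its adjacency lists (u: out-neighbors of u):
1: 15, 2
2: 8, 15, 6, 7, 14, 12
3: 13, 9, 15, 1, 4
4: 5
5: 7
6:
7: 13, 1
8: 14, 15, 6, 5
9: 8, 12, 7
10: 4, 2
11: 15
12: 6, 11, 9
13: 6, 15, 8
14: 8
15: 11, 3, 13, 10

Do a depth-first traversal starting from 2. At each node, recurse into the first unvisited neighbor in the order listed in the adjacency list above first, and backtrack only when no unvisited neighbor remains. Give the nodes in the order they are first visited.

2, 8, 14, 15, 11, 3, 13, 6, 9, 12, 7, 1, 4, 5, 10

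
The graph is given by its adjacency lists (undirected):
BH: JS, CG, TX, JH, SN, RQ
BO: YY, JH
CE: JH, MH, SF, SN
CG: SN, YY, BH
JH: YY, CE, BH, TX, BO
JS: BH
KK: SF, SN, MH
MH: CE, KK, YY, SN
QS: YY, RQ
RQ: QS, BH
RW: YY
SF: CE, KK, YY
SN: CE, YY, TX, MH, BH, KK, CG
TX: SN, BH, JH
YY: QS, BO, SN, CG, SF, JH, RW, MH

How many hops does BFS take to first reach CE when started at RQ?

3

Level 0: RQ
Level 1: BH, QS
Level 2: CG, JH, JS, SN, TX, YY
Level 3: BO, CE, KK, MH, RW, SF
CE first appears at level 3.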